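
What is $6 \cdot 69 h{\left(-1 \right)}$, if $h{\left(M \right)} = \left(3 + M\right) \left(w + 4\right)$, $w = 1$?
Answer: $4140$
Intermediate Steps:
$h{\left(M \right)} = 15 + 5 M$ ($h{\left(M \right)} = \left(3 + M\right) \left(1 + 4\right) = \left(3 + M\right) 5 = 15 + 5 M$)
$6 \cdot 69 h{\left(-1 \right)} = 6 \cdot 69 \left(15 + 5 \left(-1\right)\right) = 414 \left(15 - 5\right) = 414 \cdot 10 = 4140$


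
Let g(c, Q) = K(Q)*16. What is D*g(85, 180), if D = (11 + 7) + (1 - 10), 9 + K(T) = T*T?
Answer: 4664304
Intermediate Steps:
K(T) = -9 + T**2 (K(T) = -9 + T*T = -9 + T**2)
g(c, Q) = -144 + 16*Q**2 (g(c, Q) = (-9 + Q**2)*16 = -144 + 16*Q**2)
D = 9 (D = 18 - 9 = 9)
D*g(85, 180) = 9*(-144 + 16*180**2) = 9*(-144 + 16*32400) = 9*(-144 + 518400) = 9*518256 = 4664304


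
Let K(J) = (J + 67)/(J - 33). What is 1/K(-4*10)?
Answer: -73/27 ≈ -2.7037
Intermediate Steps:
K(J) = (67 + J)/(-33 + J)
1/K(-4*10) = 1/((67 - 4*10)/(-33 - 4*10)) = 1/((67 - 40)/(-33 - 40)) = 1/(27/(-73)) = 1/(-1/73*27) = 1/(-27/73) = -73/27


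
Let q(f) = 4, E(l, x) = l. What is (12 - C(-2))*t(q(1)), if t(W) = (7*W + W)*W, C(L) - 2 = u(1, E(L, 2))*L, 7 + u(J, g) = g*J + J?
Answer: -768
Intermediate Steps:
u(J, g) = -7 + J + J*g (u(J, g) = -7 + (g*J + J) = -7 + (J*g + J) = -7 + (J + J*g) = -7 + J + J*g)
C(L) = 2 + L*(-6 + L) (C(L) = 2 + (-7 + 1 + 1*L)*L = 2 + (-7 + 1 + L)*L = 2 + (-6 + L)*L = 2 + L*(-6 + L))
t(W) = 8*W**2 (t(W) = (8*W)*W = 8*W**2)
(12 - C(-2))*t(q(1)) = (12 - (2 - 2*(-6 - 2)))*(8*4**2) = (12 - (2 - 2*(-8)))*(8*16) = (12 - (2 + 16))*128 = (12 - 1*18)*128 = (12 - 18)*128 = -6*128 = -768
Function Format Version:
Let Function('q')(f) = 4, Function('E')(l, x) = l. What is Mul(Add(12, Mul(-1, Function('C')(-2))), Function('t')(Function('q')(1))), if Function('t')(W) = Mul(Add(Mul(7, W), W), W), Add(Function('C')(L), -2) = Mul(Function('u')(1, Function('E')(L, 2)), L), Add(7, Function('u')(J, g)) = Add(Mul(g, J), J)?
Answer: -768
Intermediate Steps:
Function('u')(J, g) = Add(-7, J, Mul(J, g)) (Function('u')(J, g) = Add(-7, Add(Mul(g, J), J)) = Add(-7, Add(Mul(J, g), J)) = Add(-7, Add(J, Mul(J, g))) = Add(-7, J, Mul(J, g)))
Function('C')(L) = Add(2, Mul(L, Add(-6, L))) (Function('C')(L) = Add(2, Mul(Add(-7, 1, Mul(1, L)), L)) = Add(2, Mul(Add(-7, 1, L), L)) = Add(2, Mul(Add(-6, L), L)) = Add(2, Mul(L, Add(-6, L))))
Function('t')(W) = Mul(8, Pow(W, 2)) (Function('t')(W) = Mul(Mul(8, W), W) = Mul(8, Pow(W, 2)))
Mul(Add(12, Mul(-1, Function('C')(-2))), Function('t')(Function('q')(1))) = Mul(Add(12, Mul(-1, Add(2, Mul(-2, Add(-6, -2))))), Mul(8, Pow(4, 2))) = Mul(Add(12, Mul(-1, Add(2, Mul(-2, -8)))), Mul(8, 16)) = Mul(Add(12, Mul(-1, Add(2, 16))), 128) = Mul(Add(12, Mul(-1, 18)), 128) = Mul(Add(12, -18), 128) = Mul(-6, 128) = -768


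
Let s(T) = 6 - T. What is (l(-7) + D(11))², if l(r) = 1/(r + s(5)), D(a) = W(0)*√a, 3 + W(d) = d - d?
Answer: 3565/36 + √11 ≈ 102.34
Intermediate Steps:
W(d) = -3 (W(d) = -3 + (d - d) = -3 + 0 = -3)
D(a) = -3*√a
l(r) = 1/(1 + r) (l(r) = 1/(r + (6 - 1*5)) = 1/(r + (6 - 5)) = 1/(r + 1) = 1/(1 + r))
(l(-7) + D(11))² = (1/(1 - 7) - 3*√11)² = (1/(-6) - 3*√11)² = (-⅙ - 3*√11)²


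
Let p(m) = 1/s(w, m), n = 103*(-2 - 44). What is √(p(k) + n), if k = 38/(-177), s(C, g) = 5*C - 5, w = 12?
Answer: I*√14332395/55 ≈ 68.833*I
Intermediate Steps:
s(C, g) = -5 + 5*C
k = -38/177 (k = 38*(-1/177) = -38/177 ≈ -0.21469)
n = -4738 (n = 103*(-46) = -4738)
p(m) = 1/55 (p(m) = 1/(-5 + 5*12) = 1/(-5 + 60) = 1/55)
√(p(k) + n) = √(1/55 - 4738) = √(-260589/55) = I*√14332395/55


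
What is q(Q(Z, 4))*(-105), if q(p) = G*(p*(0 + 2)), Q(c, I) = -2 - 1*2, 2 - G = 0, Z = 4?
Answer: 1680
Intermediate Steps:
G = 2 (G = 2 - 1*0 = 2 + 0 = 2)
Q(c, I) = -4 (Q(c, I) = -2 - 2 = -4)
q(p) = 4*p (q(p) = 2*(p*(0 + 2)) = 2*(p*2) = 2*(2*p) = 4*p)
q(Q(Z, 4))*(-105) = (4*(-4))*(-105) = -16*(-105) = 1680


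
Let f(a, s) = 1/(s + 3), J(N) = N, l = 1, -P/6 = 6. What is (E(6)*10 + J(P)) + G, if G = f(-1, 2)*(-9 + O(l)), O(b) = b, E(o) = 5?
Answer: 62/5 ≈ 12.400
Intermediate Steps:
P = -36 (P = -6*6 = -36)
f(a, s) = 1/(3 + s)
G = -8/5 (G = (-9 + 1)/(3 + 2) = -8/5 ≈ -1.6000)
(E(6)*10 + J(P)) + G = (5*10 - 36) - 8/5 = (50 - 36) - 8/5 = 14 - 8/5 = 62/5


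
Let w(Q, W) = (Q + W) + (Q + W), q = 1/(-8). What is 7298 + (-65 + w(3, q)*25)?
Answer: 29507/4 ≈ 7376.8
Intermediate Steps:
q = -⅛ ≈ -0.12500
w(Q, W) = 2*Q + 2*W
7298 + (-65 + w(3, q)*25) = 7298 + (-65 + (2*3 + 2*(-⅛))*25) = 7298 + (-65 + (6 - ¼)*25) = 7298 + (-65 + (23/4)*25) = 7298 + (-65 + 575/4) = 7298 + 315/4 = 29507/4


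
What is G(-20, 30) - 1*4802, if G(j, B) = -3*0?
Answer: -4802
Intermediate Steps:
G(j, B) = 0
G(-20, 30) - 1*4802 = 0 - 1*4802 = 0 - 4802 = -4802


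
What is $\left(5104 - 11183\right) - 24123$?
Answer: $-30202$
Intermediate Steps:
$\left(5104 - 11183\right) - 24123 = -6079 - 24123 = -30202$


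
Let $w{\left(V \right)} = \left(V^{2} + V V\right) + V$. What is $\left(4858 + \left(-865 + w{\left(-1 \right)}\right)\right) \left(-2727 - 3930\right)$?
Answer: $-26588058$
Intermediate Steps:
$w{\left(V \right)} = V + 2 V^{2}$ ($w{\left(V \right)} = \left(V^{2} + V^{2}\right) + V = 2 V^{2} + V = V + 2 V^{2}$)
$\left(4858 + \left(-865 + w{\left(-1 \right)}\right)\right) \left(-2727 - 3930\right) = \left(4858 - \left(866 - 2\right)\right) \left(-2727 - 3930\right) = \left(4858 - 864\right) \left(-6657\right) = 3994 \left(-6657\right) = -26588058$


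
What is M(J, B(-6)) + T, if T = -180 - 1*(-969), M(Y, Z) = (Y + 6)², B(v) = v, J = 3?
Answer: 870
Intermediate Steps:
M(Y, Z) = (6 + Y)²
T = 789 (T = -180 + 969 = 789)
M(J, B(-6)) + T = (6 + 3)² + 789 = 9² + 789 = 81 + 789 = 870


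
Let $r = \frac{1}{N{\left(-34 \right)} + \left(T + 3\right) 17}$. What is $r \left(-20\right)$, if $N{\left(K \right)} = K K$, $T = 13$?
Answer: $- \frac{5}{357} \approx -0.014006$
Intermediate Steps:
$N{\left(K \right)} = K^{2}$
$r = \frac{1}{1428}$ ($r = \frac{1}{\left(-34\right)^{2} + \left(13 + 3\right) 17} = \frac{1}{1156 + 16 \cdot 17} = \frac{1}{1156 + 272} = \frac{1}{1428} \approx 0.00070028$)
$r \left(-20\right) = \frac{1}{1428} \left(-20\right) = - \frac{5}{357}$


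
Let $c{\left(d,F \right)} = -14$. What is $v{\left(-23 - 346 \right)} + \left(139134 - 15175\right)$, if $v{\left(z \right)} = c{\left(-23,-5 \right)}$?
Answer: $123945$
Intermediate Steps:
$v{\left(z \right)} = -14$
$v{\left(-23 - 346 \right)} + \left(139134 - 15175\right) = -14 + \left(139134 - 15175\right) = -14 + 123959 = 123945$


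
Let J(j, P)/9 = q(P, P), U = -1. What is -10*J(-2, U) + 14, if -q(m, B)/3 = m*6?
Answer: -1606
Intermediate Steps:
q(m, B) = -18*m (q(m, B) = -3*m*6 = -18*m)
J(j, P) = -162*P (J(j, P) = 9*(-18*P) = -162*P)
-10*J(-2, U) + 14 = -(-1620)*(-1) + 14 = -10*162 + 14 = -1620 + 14 = -1606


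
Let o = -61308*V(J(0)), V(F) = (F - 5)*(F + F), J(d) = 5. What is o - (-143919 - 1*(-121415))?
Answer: 22504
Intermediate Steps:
V(F) = 2*F*(-5 + F) (V(F) = (-5 + F)*(2*F) = 2*F*(-5 + F))
o = 0 (o = -122616*5*(-5 + 5) = -122616*5*0 = -61308*0 = 0)
o - (-143919 - 1*(-121415)) = 0 - (-143919 - 1*(-121415)) = 0 - (-143919 + 121415) = 0 - 1*(-22504) = 0 + 22504 = 22504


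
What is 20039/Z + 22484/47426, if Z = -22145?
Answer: -226230717/525124385 ≈ -0.43081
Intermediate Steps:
20039/Z + 22484/47426 = 20039/(-22145) + 22484/47426 = 20039*(-1/22145) + 22484*(1/47426) = -20039/22145 + 11242/23713 = -226230717/525124385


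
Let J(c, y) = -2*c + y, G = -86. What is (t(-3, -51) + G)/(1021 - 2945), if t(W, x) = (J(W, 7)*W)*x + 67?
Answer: -985/962 ≈ -1.0239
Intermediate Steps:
J(c, y) = y - 2*c
t(W, x) = 67 + W*x*(7 - 2*W) (t(W, x) = ((7 - 2*W)*W)*x + 67 = (W*(7 - 2*W))*x + 67 = W*x*(7 - 2*W) + 67 = 67 + W*x*(7 - 2*W))
(t(-3, -51) + G)/(1021 - 2945) = ((67 - 1*(-3)*(-51)*(-7 + 2*(-3))) - 86)/(1021 - 2945) = ((67 - 1*(-3)*(-51)*(-7 - 6)) - 86)/(-1924) = ((67 - 1*(-3)*(-51)*(-13)) - 86)*(-1/1924) = ((67 + 1989) - 86)*(-1/1924) = (2056 - 86)*(-1/1924) = 1970*(-1/1924) = -985/962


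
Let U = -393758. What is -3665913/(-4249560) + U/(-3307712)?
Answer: 287480888907/292840012640 ≈ 0.98170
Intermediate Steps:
-3665913/(-4249560) + U/(-3307712) = -3665913/(-4249560) - 393758/(-3307712) = -3665913*(-1/4249560) - 393758*(-1/3307712) = 1221971/1416520 + 196879/1653856 = 287480888907/292840012640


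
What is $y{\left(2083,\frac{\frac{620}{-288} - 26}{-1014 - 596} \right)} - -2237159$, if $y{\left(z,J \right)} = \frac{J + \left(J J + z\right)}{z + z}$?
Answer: $\frac{125237087482579411369}{55980401702400} \approx 2.2372 \cdot 10^{6}$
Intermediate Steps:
$y{\left(z,J \right)} = \frac{J + z + J^{2}}{2 z}$ ($y{\left(z,J \right)} = \frac{J + \left(J^{2} + z\right)}{2 z} = \left(J + \left(z + J^{2}\right)\right) \frac{1}{2 z} = \left(J + z + J^{2}\right) \frac{1}{2 z} = \frac{J + z + J^{2}}{2 z}$)
$y{\left(2083,\frac{\frac{620}{-288} - 26}{-1014 - 596} \right)} - -2237159 = \frac{\frac{\frac{620}{-288} - 26}{-1014 - 596} + 2083 + \left(\frac{\frac{620}{-288} - 26}{-1014 - 596}\right)^{2}}{2 \cdot 2083} - -2237159 = \frac{1}{2} \cdot \frac{1}{2083} \left(\frac{620 \left(- \frac{1}{288}\right) - 26}{-1610} + 2083 + \left(\frac{620 \left(- \frac{1}{288}\right) - 26}{-1610}\right)^{2}\right) + 2237159 = \frac{1}{2} \cdot \frac{1}{2083} \left(\left(- \frac{155}{72} - 26\right) \left(- \frac{1}{1610}\right) + 2083 + \left(\left(- \frac{155}{72} - 26\right) \left(- \frac{1}{1610}\right)\right)^{2}\right) + 2237159 = \frac{1}{2} \cdot \frac{1}{2083} \left(\left(- \frac{2027}{72}\right) \left(- \frac{1}{1610}\right) + 2083 + \left(\left(- \frac{2027}{72}\right) \left(- \frac{1}{1610}\right)\right)^{2}\right) + 2237159 = \frac{1}{2} \cdot \frac{1}{2083} \left(\frac{2027}{115920} + 2083 + \left(\frac{2027}{115920}\right)^{2}\right) + 2237159 = \frac{1}{2} \cdot \frac{1}{2083} \left(\frac{2027}{115920} + 2083 + \frac{4108729}{13437446400}\right) + 2237159 = \frac{1}{2} \cdot \frac{1}{2083} \cdot \frac{27990439929769}{13437446400} + 2237159 = \frac{27990439929769}{55980401702400} + 2237159 = \frac{125237087482579411369}{55980401702400}$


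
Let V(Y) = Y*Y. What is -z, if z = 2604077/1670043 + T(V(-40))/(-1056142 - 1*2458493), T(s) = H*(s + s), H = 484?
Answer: -5273749051/4714531389 ≈ -1.1186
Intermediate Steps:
V(Y) = Y**2
T(s) = 968*s (T(s) = 484*(s + s) = 484*(2*s) = 968*s)
z = 5273749051/4714531389 (z = 2604077/1670043 + (968*(-40)**2)/(-1056142 - 1*2458493) = 2604077*(1/1670043) + (968*1600)/(-1056142 - 2458493) = 2604077/1670043 + 1548800/(-3514635) = 2604077/1670043 + 1548800*(-1/3514635) = 2604077/1670043 - 309760/702927 = 5273749051/4714531389 ≈ 1.1186)
-z = -1*5273749051/4714531389 = -5273749051/4714531389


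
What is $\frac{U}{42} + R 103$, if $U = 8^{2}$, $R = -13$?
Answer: $- \frac{28087}{21} \approx -1337.5$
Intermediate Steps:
$U = 64$
$\frac{U}{42} + R 103 = \frac{64}{42} - 1339 = 64 \cdot \frac{1}{42} - 1339 = \frac{32}{21} - 1339 = - \frac{28087}{21}$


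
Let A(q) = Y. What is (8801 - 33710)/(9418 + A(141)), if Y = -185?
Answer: -24909/9233 ≈ -2.6978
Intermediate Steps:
A(q) = -185
(8801 - 33710)/(9418 + A(141)) = (8801 - 33710)/(9418 - 185) = -24909/9233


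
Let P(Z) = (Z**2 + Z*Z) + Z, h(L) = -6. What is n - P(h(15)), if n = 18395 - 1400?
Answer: 16929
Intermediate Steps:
P(Z) = Z + 2*Z**2 (P(Z) = (Z**2 + Z**2) + Z = 2*Z**2 + Z = Z + 2*Z**2)
n = 16995
n - P(h(15)) = 16995 - (-6)*(1 + 2*(-6)) = 16995 - (-6)*(1 - 12) = 16995 - (-6)*(-11) = 16995 - 1*66 = 16995 - 66 = 16929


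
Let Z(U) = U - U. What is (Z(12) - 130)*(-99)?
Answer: 12870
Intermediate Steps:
Z(U) = 0
(Z(12) - 130)*(-99) = (0 - 130)*(-99) = -130*(-99) = 12870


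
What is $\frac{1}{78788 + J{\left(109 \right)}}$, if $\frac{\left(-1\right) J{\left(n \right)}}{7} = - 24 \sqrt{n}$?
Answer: $\frac{19697}{1551118132} - \frac{21 \sqrt{109}}{775559066} \approx 1.2416 \cdot 10^{-5}$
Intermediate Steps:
$J{\left(n \right)} = 168 \sqrt{n}$ ($J{\left(n \right)} = - 7 \left(- 24 \sqrt{n}\right) = 168 \sqrt{n}$)
$\frac{1}{78788 + J{\left(109 \right)}} = \frac{1}{78788 + 168 \sqrt{109}}$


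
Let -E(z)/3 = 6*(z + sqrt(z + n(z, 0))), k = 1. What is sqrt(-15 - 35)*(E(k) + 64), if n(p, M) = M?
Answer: 140*I*sqrt(2) ≈ 197.99*I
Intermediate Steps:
E(z) = -18*z - 18*sqrt(z) (E(z) = -18*(z + sqrt(z + 0)) = -18*(z + sqrt(z)) = -3*(6*z + 6*sqrt(z)) = -18*z - 18*sqrt(z))
sqrt(-15 - 35)*(E(k) + 64) = sqrt(-15 - 35)*((-18*1 - 18*sqrt(1)) + 64) = sqrt(-50)*((-18 - 18*1) + 64) = (5*I*sqrt(2))*((-18 - 18) + 64) = (5*I*sqrt(2))*(-36 + 64) = (5*I*sqrt(2))*28 = 140*I*sqrt(2)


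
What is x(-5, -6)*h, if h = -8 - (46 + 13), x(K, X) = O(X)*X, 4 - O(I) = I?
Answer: 4020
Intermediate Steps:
O(I) = 4 - I
x(K, X) = X*(4 - X) (x(K, X) = (4 - X)*X = X*(4 - X))
h = -67 (h = -8 - 1*59 = -8 - 59 = -67)
x(-5, -6)*h = -6*(4 - 1*(-6))*(-67) = -6*(4 + 6)*(-67) = -6*10*(-67) = -60*(-67) = 4020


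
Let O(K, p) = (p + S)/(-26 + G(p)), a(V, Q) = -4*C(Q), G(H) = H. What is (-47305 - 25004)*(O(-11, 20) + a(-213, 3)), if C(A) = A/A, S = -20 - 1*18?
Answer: 72309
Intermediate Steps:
S = -38 (S = -20 - 18 = -38)
C(A) = 1
a(V, Q) = -4 (a(V, Q) = -4*1 = -4)
O(K, p) = (-38 + p)/(-26 + p) (O(K, p) = (p - 38)/(-26 + p) = (-38 + p)/(-26 + p))
(-47305 - 25004)*(O(-11, 20) + a(-213, 3)) = (-47305 - 25004)*((-38 + 20)/(-26 + 20) - 4) = -72309*(-18/(-6) - 4) = -72309*(-⅙*(-18) - 4) = -72309*(3 - 4) = -72309*(-1) = 72309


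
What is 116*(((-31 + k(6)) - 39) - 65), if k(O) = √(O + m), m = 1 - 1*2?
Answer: -15660 + 116*√5 ≈ -15401.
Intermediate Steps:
m = -1 (m = 1 - 2 = -1)
k(O) = √(-1 + O) (k(O) = √(O - 1) = √(-1 + O))
116*(((-31 + k(6)) - 39) - 65) = 116*(((-31 + √(-1 + 6)) - 39) - 65) = 116*(((-31 + √5) - 39) - 65) = 116*((-70 + √5) - 65) = 116*(-135 + √5) = -15660 + 116*√5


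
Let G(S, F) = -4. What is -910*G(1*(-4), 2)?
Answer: 3640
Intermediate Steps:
-910*G(1*(-4), 2) = -910*(-4) = 3640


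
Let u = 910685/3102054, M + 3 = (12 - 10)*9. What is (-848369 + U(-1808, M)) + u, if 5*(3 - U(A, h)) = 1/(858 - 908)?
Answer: -164479763791924/193878375 ≈ -8.4837e+5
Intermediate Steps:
M = 15 (M = -3 + (12 - 10)*9 = -3 + 2*9 = -3 + 18 = 15)
u = 910685/3102054 (u = 910685*(1/3102054) = 910685/3102054 ≈ 0.29357)
U(A, h) = 751/250 (U(A, h) = 3 - 1/(5*(858 - 908)) = 3 - ⅕/(-50) = 3 - ⅕*(-1/50) = 3 + 1/250 = 751/250)
(-848369 + U(-1808, M)) + u = (-848369 + 751/250) + 910685/3102054 = -212091499/250 + 910685/3102054 = -164479763791924/193878375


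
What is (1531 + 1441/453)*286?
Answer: 198765424/453 ≈ 4.3878e+5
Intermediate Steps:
(1531 + 1441/453)*286 = (694984/453)*286 = 198765424/453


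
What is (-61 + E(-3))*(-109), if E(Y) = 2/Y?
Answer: 20165/3 ≈ 6721.7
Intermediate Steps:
(-61 + E(-3))*(-109) = (-61 + 2/(-3))*(-109) = (-61 + 2*(-⅓))*(-109) = (-61 - ⅔)*(-109) = -185/3*(-109) = 20165/3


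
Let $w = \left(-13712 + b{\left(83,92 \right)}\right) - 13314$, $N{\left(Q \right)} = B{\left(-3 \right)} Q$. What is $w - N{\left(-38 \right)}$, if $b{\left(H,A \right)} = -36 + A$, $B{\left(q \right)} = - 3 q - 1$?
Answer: $-26666$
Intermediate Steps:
$B{\left(q \right)} = -1 - 3 q$
$N{\left(Q \right)} = 8 Q$ ($N{\left(Q \right)} = \left(-1 - -9\right) Q = \left(-1 + 9\right) Q = 8 Q$)
$w = -26970$ ($w = \left(-13712 + \left(-36 + 92\right)\right) - 13314 = \left(-13712 + 56\right) - 13314 = -13656 - 13314 = -26970$)
$w - N{\left(-38 \right)} = -26970 - 8 \left(-38\right) = -26970 - -304 = -26970 + 304 = -26666$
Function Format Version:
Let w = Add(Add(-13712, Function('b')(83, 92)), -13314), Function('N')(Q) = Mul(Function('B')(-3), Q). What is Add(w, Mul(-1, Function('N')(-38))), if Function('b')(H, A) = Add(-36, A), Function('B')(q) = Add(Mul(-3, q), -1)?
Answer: -26666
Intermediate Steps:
Function('B')(q) = Add(-1, Mul(-3, q))
Function('N')(Q) = Mul(8, Q) (Function('N')(Q) = Mul(Add(-1, Mul(-3, -3)), Q) = Mul(Add(-1, 9), Q) = Mul(8, Q))
w = -26970 (w = Add(Add(-13712, Add(-36, 92)), -13314) = Add(Add(-13712, 56), -13314) = Add(-13656, -13314) = -26970)
Add(w, Mul(-1, Function('N')(-38))) = Add(-26970, Mul(-1, Mul(8, -38))) = Add(-26970, Mul(-1, -304)) = Add(-26970, 304) = -26666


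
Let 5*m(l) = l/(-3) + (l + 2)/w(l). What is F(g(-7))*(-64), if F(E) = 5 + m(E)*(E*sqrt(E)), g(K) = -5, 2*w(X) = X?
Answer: -320 + 2752*I*sqrt(5)/15 ≈ -320.0 + 410.24*I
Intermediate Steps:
w(X) = X/2
m(l) = -l/15 + 2*(2 + l)/(5*l) (m(l) = (l/(-3) + (l + 2)/((l/2)))/5 = (l*(-1/3) + (2 + l)*(2/l))/5 = (-l/3 + 2*(2 + l)/l)/5 = -l/15 + 2*(2 + l)/(5*l))
F(E) = 5 + sqrt(E)*(12 - E**2 + 6*E)/15 (F(E) = 5 + ((12 - E**2 + 6*E)/(15*E))*(E*sqrt(E)) = 5 + ((12 - E**2 + 6*E)/(15*E))*E**(3/2) = 5 + sqrt(E)*(12 - E**2 + 6*E)/15)
F(g(-7))*(-64) = (5 + sqrt(-5)*(12 - 1*(-5)**2 + 6*(-5))/15)*(-64) = (5 + (I*sqrt(5))*(12 - 1*25 - 30)/15)*(-64) = (5 + (I*sqrt(5))*(12 - 25 - 30)/15)*(-64) = (5 + (1/15)*(I*sqrt(5))*(-43))*(-64) = (5 - 43*I*sqrt(5)/15)*(-64) = -320 + 2752*I*sqrt(5)/15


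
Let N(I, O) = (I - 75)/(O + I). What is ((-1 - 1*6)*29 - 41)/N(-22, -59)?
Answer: -19764/97 ≈ -203.75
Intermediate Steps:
N(I, O) = (-75 + I)/(I + O)
((-1 - 1*6)*29 - 41)/N(-22, -59) = ((-1 - 1*6)*29 - 41)/(((-75 - 22)/(-22 - 59))) = ((-1 - 6)*29 - 41)/((-97/(-81))) = (-7*29 - 41)/((-1/81*(-97))) = (-203 - 41)/(97/81) = -244*81/97 = -19764/97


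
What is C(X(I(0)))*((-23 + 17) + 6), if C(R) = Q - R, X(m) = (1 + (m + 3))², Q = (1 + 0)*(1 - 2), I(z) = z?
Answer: 0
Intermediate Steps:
Q = -1 (Q = 1*(-1) = -1)
X(m) = (4 + m)² (X(m) = (1 + (3 + m))² = (4 + m)²)
C(R) = -1 - R
C(X(I(0)))*((-23 + 17) + 6) = (-1 - (4 + 0)²)*((-23 + 17) + 6) = (-1 - 1*4²)*(-6 + 6) = (-1 - 1*16)*0 = (-1 - 16)*0 = -17*0 = 0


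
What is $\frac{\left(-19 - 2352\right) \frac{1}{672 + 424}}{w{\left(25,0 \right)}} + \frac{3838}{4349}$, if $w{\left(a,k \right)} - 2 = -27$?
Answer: $\frac{115472679}{119162600} \approx 0.96903$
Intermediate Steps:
$w{\left(a,k \right)} = -25$ ($w{\left(a,k \right)} = 2 - 27 = -25$)
$\frac{\left(-19 - 2352\right) \frac{1}{672 + 424}}{w{\left(25,0 \right)}} + \frac{3838}{4349} = \frac{\left(-19 - 2352\right) \frac{1}{672 + 424}}{-25} + \frac{3838}{4349} = - \frac{2371}{1096} \left(- \frac{1}{25}\right) + 3838 \cdot \frac{1}{4349} = \left(-2371\right) \frac{1}{1096} \left(- \frac{1}{25}\right) + \frac{3838}{4349} = \left(- \frac{2371}{1096}\right) \left(- \frac{1}{25}\right) + \frac{3838}{4349} = \frac{2371}{27400} + \frac{3838}{4349} = \frac{115472679}{119162600}$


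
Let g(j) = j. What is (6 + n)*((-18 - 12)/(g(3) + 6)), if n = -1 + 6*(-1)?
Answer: 10/3 ≈ 3.3333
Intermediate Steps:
n = -7 (n = -1 - 6 = -7)
(6 + n)*((-18 - 12)/(g(3) + 6)) = (6 - 7)*((-18 - 12)/(3 + 6)) = -(-30)/9 = -1*(-10/3) = 10/3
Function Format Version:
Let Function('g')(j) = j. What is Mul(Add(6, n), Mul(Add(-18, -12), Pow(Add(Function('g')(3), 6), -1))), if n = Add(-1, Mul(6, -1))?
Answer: Rational(10, 3) ≈ 3.3333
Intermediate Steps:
n = -7 (n = Add(-1, -6) = -7)
Mul(Add(6, n), Mul(Add(-18, -12), Pow(Add(Function('g')(3), 6), -1))) = Mul(Add(6, -7), Mul(Add(-18, -12), Pow(Add(3, 6), -1))) = Mul(-1, Mul(-30, Pow(9, -1))) = Mul(-1, Mul(-30, Rational(1, 9))) = Mul(-1, Rational(-10, 3)) = Rational(10, 3)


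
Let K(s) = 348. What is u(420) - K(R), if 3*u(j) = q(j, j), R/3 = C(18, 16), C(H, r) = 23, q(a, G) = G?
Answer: -208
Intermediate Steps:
R = 69 (R = 3*23 = 69)
u(j) = j/3
u(420) - K(R) = (1/3)*420 - 1*348 = 140 - 348 = -208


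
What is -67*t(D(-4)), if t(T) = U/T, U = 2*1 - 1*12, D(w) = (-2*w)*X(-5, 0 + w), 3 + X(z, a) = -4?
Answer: -335/28 ≈ -11.964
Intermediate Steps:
X(z, a) = -7 (X(z, a) = -3 - 4 = -7)
D(w) = 14*w (D(w) = -2*w*(-7) = 14*w)
U = -10 (U = 2 - 12 = -10)
t(T) = -10/T
-67*t(D(-4)) = -(-670)/(14*(-4)) = -(-670)/(-56) = -(-670)*(-1)/56 = -67*5/28 = -335/28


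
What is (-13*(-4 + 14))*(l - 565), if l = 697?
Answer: -17160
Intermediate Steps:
(-13*(-4 + 14))*(l - 565) = (-13*(-4 + 14))*(697 - 565) = -13*10*132 = -130*132 = -17160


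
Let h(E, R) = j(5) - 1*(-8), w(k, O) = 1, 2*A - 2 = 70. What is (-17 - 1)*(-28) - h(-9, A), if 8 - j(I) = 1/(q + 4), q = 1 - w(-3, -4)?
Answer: 1953/4 ≈ 488.25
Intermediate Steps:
A = 36 (A = 1 + (½)*70 = 1 + 35 = 36)
q = 0 (q = 1 - 1*1 = 1 - 1 = 0)
j(I) = 31/4 (j(I) = 8 - 1/(0 + 4) = 8 - 1/4 = 8 - 1*¼ = 8 - ¼ = 31/4)
h(E, R) = 63/4 (h(E, R) = 31/4 - 1*(-8) = 31/4 + 8 = 63/4)
(-17 - 1)*(-28) - h(-9, A) = (-17 - 1)*(-28) - 1*63/4 = -18*(-28) - 63/4 = 504 - 63/4 = 1953/4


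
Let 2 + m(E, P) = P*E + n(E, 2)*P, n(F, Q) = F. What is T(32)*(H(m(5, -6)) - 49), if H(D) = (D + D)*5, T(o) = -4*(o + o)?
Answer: 171264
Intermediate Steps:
T(o) = -8*o
m(E, P) = -2 + 2*E*P (m(E, P) = -2 + (P*E + E*P) = -2 + (E*P + E*P) = -2 + 2*E*P)
H(D) = 10*D (H(D) = (2*D)*5 = 10*D)
T(32)*(H(m(5, -6)) - 49) = (-8*32)*(10*(-2 + 2*5*(-6)) - 49) = -256*(10*(-2 - 60) - 49) = -256*(10*(-62) - 49) = -256*(-620 - 49) = -256*(-669) = 171264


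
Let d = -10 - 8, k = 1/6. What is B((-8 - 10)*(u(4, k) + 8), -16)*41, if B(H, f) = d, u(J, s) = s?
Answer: -738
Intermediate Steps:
k = 1/6 ≈ 0.16667
d = -18
B(H, f) = -18
B((-8 - 10)*(u(4, k) + 8), -16)*41 = -18*41 = -738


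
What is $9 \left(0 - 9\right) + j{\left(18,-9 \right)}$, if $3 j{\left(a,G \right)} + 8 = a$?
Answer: $- \frac{233}{3} \approx -77.667$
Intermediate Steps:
$j{\left(a,G \right)} = - \frac{8}{3} + \frac{a}{3}$
$9 \left(0 - 9\right) + j{\left(18,-9 \right)} = 9 \left(0 - 9\right) + \left(- \frac{8}{3} + \frac{1}{3} \cdot 18\right) = 9 \left(-9\right) + \left(- \frac{8}{3} + 6\right) = -81 + \frac{10}{3} = - \frac{233}{3}$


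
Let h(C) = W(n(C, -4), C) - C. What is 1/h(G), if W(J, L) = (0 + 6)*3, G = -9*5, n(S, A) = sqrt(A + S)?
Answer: 1/63 ≈ 0.015873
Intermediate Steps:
G = -45
W(J, L) = 18 (W(J, L) = 6*3 = 18)
h(C) = 18 - C
1/h(G) = 1/(18 - 1*(-45)) = 1/(18 + 45) = 1/63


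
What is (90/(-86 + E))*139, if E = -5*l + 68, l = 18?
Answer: -695/6 ≈ -115.83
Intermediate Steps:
E = -22 (E = -5*18 + 68 = -90 + 68 = -22)
(90/(-86 + E))*139 = (90/(-86 - 22))*139 = (90/(-108))*139 = (90*(-1/108))*139 = -⅚*139 = -695/6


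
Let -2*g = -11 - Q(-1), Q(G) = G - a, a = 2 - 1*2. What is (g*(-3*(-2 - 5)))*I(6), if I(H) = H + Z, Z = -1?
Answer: 525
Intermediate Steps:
a = 0 (a = 2 - 2 = 0)
I(H) = -1 + H (I(H) = H - 1 = -1 + H)
Q(G) = G (Q(G) = G - 1*0 = G + 0 = G)
g = 5 (g = -(-11 - 1*(-1))/2 = -(-11 + 1)/2 = -½*(-10) = 5)
(g*(-3*(-2 - 5)))*I(6) = (5*(-3*(-2 - 5)))*(-1 + 6) = (5*(-3*(-7)))*5 = (5*21)*5 = 105*5 = 525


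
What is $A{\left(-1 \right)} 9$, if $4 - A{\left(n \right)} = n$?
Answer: $45$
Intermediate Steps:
$A{\left(n \right)} = 4 - n$
$A{\left(-1 \right)} 9 = \left(4 - -1\right) 9 = \left(4 + 1\right) 9 = 5 \cdot 9 = 45$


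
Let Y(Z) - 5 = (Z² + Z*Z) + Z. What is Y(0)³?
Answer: 125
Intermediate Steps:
Y(Z) = 5 + Z + 2*Z² (Y(Z) = 5 + ((Z² + Z*Z) + Z) = 5 + ((Z² + Z²) + Z) = 5 + (2*Z² + Z) = 5 + (Z + 2*Z²) = 5 + Z + 2*Z²)
Y(0)³ = (5 + 0 + 2*0²)³ = (5 + 0 + 2*0)³ = (5 + 0 + 0)³ = 5³ = 125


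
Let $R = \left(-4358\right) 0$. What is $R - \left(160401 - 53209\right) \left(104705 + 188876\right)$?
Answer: $-31469534552$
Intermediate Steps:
$R = 0$
$R - \left(160401 - 53209\right) \left(104705 + 188876\right) = 0 - \left(160401 - 53209\right) \left(104705 + 188876\right) = 0 - 107192 \cdot 293581 = 0 - 31469534552 = -31469534552$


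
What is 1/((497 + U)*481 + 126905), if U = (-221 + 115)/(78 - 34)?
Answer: 22/8025671 ≈ 2.7412e-6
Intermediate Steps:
U = -53/22 (U = -106/44 = -106*1/44 = -53/22 ≈ -2.4091)
1/((497 + U)*481 + 126905) = 1/((497 - 53/22)*481 + 126905) = 1/((10881/22)*481 + 126905) = 1/(5233761/22 + 126905) = 1/(8025671/22) = 22/8025671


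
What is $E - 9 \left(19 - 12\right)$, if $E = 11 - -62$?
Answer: $10$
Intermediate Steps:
$E = 73$ ($E = 11 + 62 = 73$)
$E - 9 \left(19 - 12\right) = 73 - 9 \left(19 - 12\right) = 73 - 63 = 10$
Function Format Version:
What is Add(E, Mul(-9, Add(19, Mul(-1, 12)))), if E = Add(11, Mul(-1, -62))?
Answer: 10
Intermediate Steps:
E = 73 (E = Add(11, 62) = 73)
Add(E, Mul(-9, Add(19, Mul(-1, 12)))) = Add(73, Mul(-9, Add(19, Mul(-1, 12)))) = Add(73, Mul(-9, Add(19, -12))) = Add(73, Mul(-9, 7)) = Add(73, -63) = 10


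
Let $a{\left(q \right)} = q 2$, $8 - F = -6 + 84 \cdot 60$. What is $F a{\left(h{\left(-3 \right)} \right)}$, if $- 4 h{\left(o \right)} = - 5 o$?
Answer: $37695$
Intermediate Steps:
$h{\left(o \right)} = \frac{5 o}{4}$ ($h{\left(o \right)} = - \frac{\left(-5\right) o}{4} = \frac{5 o}{4}$)
$F = -5026$ ($F = 8 - \left(-6 + 84 \cdot 60\right) = 8 - \left(-6 + 5040\right) = 8 - 5034 = -5026$)
$a{\left(q \right)} = 2 q$
$F a{\left(h{\left(-3 \right)} \right)} = - 5026 \cdot 2 \cdot \frac{5}{4} \left(-3\right) = - 5026 \cdot 2 \left(- \frac{15}{4}\right) = \left(-5026\right) \left(- \frac{15}{2}\right) = 37695$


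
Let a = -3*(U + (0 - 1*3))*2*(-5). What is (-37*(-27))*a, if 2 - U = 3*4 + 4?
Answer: -509490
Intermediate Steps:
U = -14 (U = 2 - (3*4 + 4) = 2 - (12 + 4) = 2 - 1*16 = 2 - 16 = -14)
a = -510 (a = -3*(-14 + (0 - 1*3))*2*(-5) = -3*(-14 + (0 - 3))*2*(-5) = -3*(-14 - 3)*2*(-5) = -(-51)*2*(-5) = -3*(-34)*(-5) = 102*(-5) = -510)
(-37*(-27))*a = -37*(-27)*(-510) = 999*(-510) = -509490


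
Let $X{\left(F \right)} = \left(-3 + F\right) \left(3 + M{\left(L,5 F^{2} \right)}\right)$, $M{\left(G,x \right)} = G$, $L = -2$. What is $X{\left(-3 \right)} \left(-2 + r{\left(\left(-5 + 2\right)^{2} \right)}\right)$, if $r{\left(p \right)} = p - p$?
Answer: $12$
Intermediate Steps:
$r{\left(p \right)} = 0$
$X{\left(F \right)} = -3 + F$ ($X{\left(F \right)} = \left(-3 + F\right) \left(3 - 2\right) = \left(-3 + F\right) 1 = -3 + F$)
$X{\left(-3 \right)} \left(-2 + r{\left(\left(-5 + 2\right)^{2} \right)}\right) = \left(-3 - 3\right) \left(-2 + 0\right) = \left(-6\right) \left(-2\right) = 12$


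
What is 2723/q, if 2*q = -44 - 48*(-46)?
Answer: 2723/1082 ≈ 2.5166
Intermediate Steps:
q = 1082 (q = (-44 - 48*(-46))/2 = (-44 + 2208)/2 = (½)*2164 = 1082)
2723/q = 2723/1082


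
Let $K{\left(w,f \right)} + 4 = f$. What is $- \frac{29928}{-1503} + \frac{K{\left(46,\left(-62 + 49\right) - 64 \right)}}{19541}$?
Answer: $\frac{194900435}{9790041} \approx 19.908$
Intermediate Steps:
$K{\left(w,f \right)} = -4 + f$
$- \frac{29928}{-1503} + \frac{K{\left(46,\left(-62 + 49\right) - 64 \right)}}{19541} = - \frac{29928}{-1503} + \frac{-4 + \left(\left(-62 + 49\right) - 64\right)}{19541} = \left(-29928\right) \left(- \frac{1}{1503}\right) + \left(-4 - 77\right) \frac{1}{19541} = \frac{9976}{501} + \left(-4 - 77\right) \frac{1}{19541} = \frac{9976}{501} - \frac{81}{19541} = \frac{194900435}{9790041}$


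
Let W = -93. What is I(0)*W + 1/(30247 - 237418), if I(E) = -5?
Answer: 96334514/207171 ≈ 465.00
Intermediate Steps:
I(0)*W + 1/(30247 - 237418) = -5*(-93) + 1/(30247 - 237418) = 465 + 1/(-207171) = 465 - 1/207171 = 96334514/207171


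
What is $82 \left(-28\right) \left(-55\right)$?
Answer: $126280$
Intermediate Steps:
$82 \left(-28\right) \left(-55\right) = \left(-2296\right) \left(-55\right) = 126280$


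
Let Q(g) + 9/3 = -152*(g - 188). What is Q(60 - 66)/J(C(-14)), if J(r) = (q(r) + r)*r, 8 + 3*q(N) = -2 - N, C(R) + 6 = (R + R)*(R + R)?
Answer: 88455/1202788 ≈ 0.073542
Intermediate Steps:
C(R) = -6 + 4*R² (C(R) = -6 + (R + R)*(R + R) = -6 + (2*R)*(2*R) = -6 + 4*R²)
Q(g) = 28573 - 152*g (Q(g) = -3 - 152*(g - 188) = -3 - 152*(-188 + g) = -3 + (28576 - 152*g) = 28573 - 152*g)
q(N) = -10/3 - N/3 (q(N) = -8/3 + (-2 - N)/3 = -8/3 + (-⅔ - N/3) = -10/3 - N/3)
J(r) = r*(-10/3 + 2*r/3) (J(r) = ((-10/3 - r/3) + r)*r = (-10/3 + 2*r/3)*r = r*(-10/3 + 2*r/3))
Q(60 - 66)/J(C(-14)) = (28573 - 152*(60 - 66))/((2*(-6 + 4*(-14)²)*(-5 + (-6 + 4*(-14)²))/3)) = (28573 - 152*(-6))/((2*(-6 + 4*196)*(-5 + (-6 + 4*196))/3)) = (28573 + 912)/((2*(-6 + 784)*(-5 + (-6 + 784))/3)) = 29485/(((⅔)*778*(-5 + 778))) = 29485/(((⅔)*778*773)) = 29485/(1202788/3) = 29485*(3/1202788) = 88455/1202788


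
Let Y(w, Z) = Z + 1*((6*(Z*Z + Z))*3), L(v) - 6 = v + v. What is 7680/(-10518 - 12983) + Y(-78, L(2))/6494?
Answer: -1553465/76307747 ≈ -0.020358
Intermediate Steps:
L(v) = 6 + 2*v (L(v) = 6 + (v + v) = 6 + 2*v)
Y(w, Z) = 18*Z² + 19*Z (Y(w, Z) = Z + 1*((6*(Z² + Z))*3) = Z + 1*((6*(Z + Z²))*3) = Z + 1*((6*Z + 6*Z²)*3) = Z + 1*(18*Z + 18*Z²) = Z + (18*Z + 18*Z²) = 18*Z² + 19*Z)
7680/(-10518 - 12983) + Y(-78, L(2))/6494 = 7680/(-10518 - 12983) + ((6 + 2*2)*(19 + 18*(6 + 2*2)))/6494 = 7680/(-23501) + ((6 + 4)*(19 + 18*(6 + 4)))*(1/6494) = 7680*(-1/23501) + (10*(19 + 18*10))*(1/6494) = -7680/23501 + (10*(19 + 180))*(1/6494) = -7680/23501 + (10*199)*(1/6494) = -7680/23501 + 1990*(1/6494) = -7680/23501 + 995/3247 = -1553465/76307747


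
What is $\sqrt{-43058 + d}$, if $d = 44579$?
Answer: $39$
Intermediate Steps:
$\sqrt{-43058 + d} = \sqrt{-43058 + 44579} = \sqrt{1521} = 39$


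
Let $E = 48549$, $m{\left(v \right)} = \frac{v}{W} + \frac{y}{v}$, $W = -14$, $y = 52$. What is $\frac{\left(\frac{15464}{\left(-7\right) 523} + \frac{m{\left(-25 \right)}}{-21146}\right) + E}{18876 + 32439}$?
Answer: $\frac{187905920006369}{198628834519500} \approx 0.94602$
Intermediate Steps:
$m{\left(v \right)} = \frac{52}{v} - \frac{v}{14}$ ($m{\left(v \right)} = \frac{v}{-14} + \frac{52}{v} = v \left(- \frac{1}{14}\right) + \frac{52}{v} = - \frac{v}{14} + \frac{52}{v} = \frac{52}{v} - \frac{v}{14}$)
$\frac{\left(\frac{15464}{\left(-7\right) 523} + \frac{m{\left(-25 \right)}}{-21146}\right) + E}{18876 + 32439} = \frac{\left(\frac{15464}{\left(-7\right) 523} + \frac{\frac{52}{-25} - - \frac{25}{14}}{-21146}\right) + 48549}{18876 + 32439} = \frac{\left(\frac{15464}{-3661} + \left(52 \left(- \frac{1}{25}\right) + \frac{25}{14}\right) \left(- \frac{1}{21146}\right)\right) + 48549}{51315} = \left(\left(15464 \left(- \frac{1}{3661}\right) + \left(- \frac{52}{25} + \frac{25}{14}\right) \left(- \frac{1}{21146}\right)\right) + 48549\right) \frac{1}{51315} = \left(\left(- \frac{15464}{3661} - - \frac{103}{7401100}\right) + 48549\right) \frac{1}{51315} = \left(\left(- \frac{15464}{3661} + \frac{103}{7401100}\right) + 48549\right) \frac{1}{51315} = \left(- \frac{16350033331}{3870775300} + 48549\right) \frac{1}{51315} = \frac{187905920006369}{3870775300} \cdot \frac{1}{51315} = \frac{187905920006369}{198628834519500}$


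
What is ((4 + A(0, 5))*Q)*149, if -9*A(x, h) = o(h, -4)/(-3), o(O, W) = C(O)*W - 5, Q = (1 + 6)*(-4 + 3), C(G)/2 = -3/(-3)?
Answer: -99085/27 ≈ -3669.8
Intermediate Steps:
C(G) = 2 (C(G) = 2*(-3/(-3)) = 2*(-3*(-1/3)) = 2*1 = 2)
Q = -7 (Q = 7*(-1) = -7)
o(O, W) = -5 + 2*W (o(O, W) = 2*W - 5 = -5 + 2*W)
A(x, h) = -13/27 (A(x, h) = -(-5 + 2*(-4))/(9*(-3)) = -(-5 - 8)*(-1)/(9*3) = -(-13)*(-1)/(9*3) = -1/9*13/3 = -13/27)
((4 + A(0, 5))*Q)*149 = ((4 - 13/27)*(-7))*149 = ((95/27)*(-7))*149 = -665/27*149 = -99085/27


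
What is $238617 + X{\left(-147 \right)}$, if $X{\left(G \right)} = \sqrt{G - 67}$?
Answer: $238617 + i \sqrt{214} \approx 2.3862 \cdot 10^{5} + 14.629 i$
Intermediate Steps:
$X{\left(G \right)} = \sqrt{-67 + G}$
$238617 + X{\left(-147 \right)} = 238617 + \sqrt{-67 - 147} = 238617 + \sqrt{-214} = 238617 + i \sqrt{214}$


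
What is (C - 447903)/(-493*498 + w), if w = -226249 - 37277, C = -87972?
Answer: 35725/33936 ≈ 1.0527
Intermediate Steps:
w = -263526
(C - 447903)/(-493*498 + w) = (-87972 - 447903)/(-493*498 - 263526) = -535875/(-245514 - 263526) = -535875/(-509040) = -535875*(-1/509040) = 35725/33936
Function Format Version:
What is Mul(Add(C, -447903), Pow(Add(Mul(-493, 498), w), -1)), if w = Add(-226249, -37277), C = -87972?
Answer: Rational(35725, 33936) ≈ 1.0527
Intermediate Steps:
w = -263526
Mul(Add(C, -447903), Pow(Add(Mul(-493, 498), w), -1)) = Mul(Add(-87972, -447903), Pow(Add(Mul(-493, 498), -263526), -1)) = Mul(-535875, Pow(Add(-245514, -263526), -1)) = Mul(-535875, Pow(-509040, -1)) = Mul(-535875, Rational(-1, 509040)) = Rational(35725, 33936)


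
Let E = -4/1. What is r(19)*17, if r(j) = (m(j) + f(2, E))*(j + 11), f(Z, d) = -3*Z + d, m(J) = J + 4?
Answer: 6630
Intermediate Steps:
m(J) = 4 + J
E = -4 (E = -4*1 = -4)
f(Z, d) = d - 3*Z
r(j) = (-6 + j)*(11 + j) (r(j) = ((4 + j) + (-4 - 3*2))*(j + 11) = ((4 + j) + (-4 - 6))*(11 + j) = ((4 + j) - 10)*(11 + j) = (-6 + j)*(11 + j))
r(19)*17 = (-66 + 19 + 19*(4 + 19))*17 = (-66 + 19 + 19*23)*17 = (-66 + 19 + 437)*17 = 390*17 = 6630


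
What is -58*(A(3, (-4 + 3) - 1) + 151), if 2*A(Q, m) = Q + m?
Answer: -8787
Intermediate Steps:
A(Q, m) = Q/2 + m/2 (A(Q, m) = (Q + m)/2 = Q/2 + m/2)
-58*(A(3, (-4 + 3) - 1) + 151) = -58*(((½)*3 + ((-4 + 3) - 1)/2) + 151) = -58*((3/2 + (-1 - 1)/2) + 151) = -58*((3/2 + (½)*(-2)) + 151) = -58*((3/2 - 1) + 151) = -58*(½ + 151) = -58*303/2 = -8787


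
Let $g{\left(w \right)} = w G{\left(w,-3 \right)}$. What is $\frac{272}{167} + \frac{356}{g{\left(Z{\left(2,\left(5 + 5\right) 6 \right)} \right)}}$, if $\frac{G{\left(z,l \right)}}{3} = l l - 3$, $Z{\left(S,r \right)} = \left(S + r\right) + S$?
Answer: $\frac{93199}{48096} \approx 1.9378$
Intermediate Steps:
$Z{\left(S,r \right)} = r + 2 S$
$G{\left(z,l \right)} = -9 + 3 l^{2}$ ($G{\left(z,l \right)} = 3 \left(l l - 3\right) = 3 \left(l^{2} - 3\right) = 3 \left(-3 + l^{2}\right) = -9 + 3 l^{2}$)
$g{\left(w \right)} = 18 w$ ($g{\left(w \right)} = w \left(-9 + 3 \left(-3\right)^{2}\right) = w \left(-9 + 3 \cdot 9\right) = w \left(-9 + 27\right) = w 18 = 18 w$)
$\frac{272}{167} + \frac{356}{g{\left(Z{\left(2,\left(5 + 5\right) 6 \right)} \right)}} = \frac{272}{167} + \frac{356}{18 \left(\left(5 + 5\right) 6 + 2 \cdot 2\right)} = 272 \cdot \frac{1}{167} + \frac{356}{18 \left(10 \cdot 6 + 4\right)} = \frac{272}{167} + \frac{356}{18 \left(60 + 4\right)} = \frac{272}{167} + \frac{356}{18 \cdot 64} = \frac{272}{167} + \frac{356}{1152} = \frac{272}{167} + 356 \cdot \frac{1}{1152} = \frac{272}{167} + \frac{89}{288} = \frac{93199}{48096}$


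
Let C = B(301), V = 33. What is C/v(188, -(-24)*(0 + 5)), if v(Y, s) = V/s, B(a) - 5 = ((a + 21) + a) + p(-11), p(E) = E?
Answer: 24680/11 ≈ 2243.6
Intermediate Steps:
B(a) = 15 + 2*a (B(a) = 5 + (((a + 21) + a) - 11) = 5 + (((21 + a) + a) - 11) = 5 + ((21 + 2*a) - 11) = 5 + (10 + 2*a) = 15 + 2*a)
v(Y, s) = 33/s
C = 617 (C = 15 + 2*301 = 15 + 602 = 617)
C/v(188, -(-24)*(0 + 5)) = 617/((33/((-(-24)*(0 + 5))))) = 617/((33/((-(-24)*5)))) = 617/((33/((-12*(-10))))) = 617/((33/120)) = 617/((33*(1/120))) = 617/(11/40) = 617*(40/11) = 24680/11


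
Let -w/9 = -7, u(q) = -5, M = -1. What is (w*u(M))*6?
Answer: -1890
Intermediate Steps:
w = 63 (w = -9*(-7) = 63)
(w*u(M))*6 = (63*(-5))*6 = -315*6 = -1890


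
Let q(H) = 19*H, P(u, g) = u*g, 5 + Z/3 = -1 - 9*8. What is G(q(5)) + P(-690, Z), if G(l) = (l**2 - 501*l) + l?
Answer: 122985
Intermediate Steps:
Z = -234 (Z = -15 + 3*(-1 - 9*8) = -15 + 3*(-1 - 72) = -15 + 3*(-73) = -15 - 219 = -234)
P(u, g) = g*u
G(l) = l**2 - 500*l
G(q(5)) + P(-690, Z) = (19*5)*(-500 + 19*5) - 234*(-690) = 95*(-500 + 95) + 161460 = 95*(-405) + 161460 = -38475 + 161460 = 122985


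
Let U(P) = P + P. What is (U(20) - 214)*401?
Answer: -69774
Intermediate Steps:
U(P) = 2*P
(U(20) - 214)*401 = (2*20 - 214)*401 = (40 - 214)*401 = -174*401 = -69774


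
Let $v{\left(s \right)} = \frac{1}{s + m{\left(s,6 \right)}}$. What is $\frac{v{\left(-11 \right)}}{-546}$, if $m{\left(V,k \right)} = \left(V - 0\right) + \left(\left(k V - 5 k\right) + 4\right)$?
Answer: $\frac{1}{62244} \approx 1.6066 \cdot 10^{-5}$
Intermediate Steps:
$m{\left(V,k \right)} = 4 + V - 5 k + V k$ ($m{\left(V,k \right)} = \left(V + 0\right) + \left(\left(V k - 5 k\right) + 4\right) = V + \left(\left(- 5 k + V k\right) + 4\right) = V + \left(4 - 5 k + V k\right) = 4 + V - 5 k + V k$)
$v{\left(s \right)} = \frac{1}{-26 + 8 s}$ ($v{\left(s \right)} = \frac{1}{s + \left(4 + s - 30 + s 6\right)} = \frac{1}{s + \left(4 + s - 30 + 6 s\right)} = \frac{1}{s + \left(-26 + 7 s\right)} = \frac{1}{-26 + 8 s}$)
$\frac{v{\left(-11 \right)}}{-546} = \frac{\frac{1}{2} \frac{1}{-13 + 4 \left(-11\right)}}{-546} = \frac{1}{2 \left(-13 - 44\right)} \left(- \frac{1}{546}\right) = \frac{1}{2 \left(-57\right)} \left(- \frac{1}{546}\right) = \frac{1}{2} \left(- \frac{1}{57}\right) \left(- \frac{1}{546}\right) = \left(- \frac{1}{114}\right) \left(- \frac{1}{546}\right) = \frac{1}{62244}$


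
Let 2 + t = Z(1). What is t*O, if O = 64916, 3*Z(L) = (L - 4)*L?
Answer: -194748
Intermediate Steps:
Z(L) = L*(-4 + L)/3 (Z(L) = ((L - 4)*L)/3 = ((-4 + L)*L)/3 = (L*(-4 + L))/3 = L*(-4 + L)/3)
t = -3 (t = -2 + (⅓)*1*(-4 + 1) = -2 + (⅓)*1*(-3) = -2 - 1 = -3)
t*O = -3*64916 = -194748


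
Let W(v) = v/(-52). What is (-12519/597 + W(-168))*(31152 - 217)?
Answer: -1419638085/2587 ≈ -5.4876e+5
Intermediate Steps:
W(v) = -v/52 (W(v) = v*(-1/52) = -v/52)
(-12519/597 + W(-168))*(31152 - 217) = (-12519/597 - 1/52*(-168))*(31152 - 217) = (-12519*1/597 + 42/13)*30935 = (-4173/199 + 42/13)*30935 = -45891/2587*30935 = -1419638085/2587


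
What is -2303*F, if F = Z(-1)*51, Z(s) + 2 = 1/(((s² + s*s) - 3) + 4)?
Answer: 195755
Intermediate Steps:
Z(s) = -2 + 1/(1 + 2*s²) (Z(s) = -2 + 1/(((s² + s*s) - 3) + 4) = -2 + 1/(((s² + s²) - 3) + 4) = -2 + 1/((2*s² - 3) + 4) = -2 + 1/((-3 + 2*s²) + 4) = -2 + 1/(1 + 2*s²))
F = -85 (F = ((-1 - 4*(-1)²)/(1 + 2*(-1)²))*51 = ((-1 - 4*1)/(1 + 2*1))*51 = ((-1 - 4)/(1 + 2))*51 = (-5/3)*51 = ((⅓)*(-5))*51 = -5/3*51 = -85)
-2303*F = -2303*(-85) = 195755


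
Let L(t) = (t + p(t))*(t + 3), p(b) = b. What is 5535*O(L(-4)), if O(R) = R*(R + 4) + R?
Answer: 575640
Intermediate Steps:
L(t) = 2*t*(3 + t) (L(t) = (t + t)*(t + 3) = (2*t)*(3 + t) = 2*t*(3 + t))
O(R) = R + R*(4 + R) (O(R) = R*(4 + R) + R = R + R*(4 + R))
5535*O(L(-4)) = 5535*((2*(-4)*(3 - 4))*(5 + 2*(-4)*(3 - 4))) = 5535*((2*(-4)*(-1))*(5 + 2*(-4)*(-1))) = 5535*(8*(5 + 8)) = 5535*(8*13) = 5535*104 = 575640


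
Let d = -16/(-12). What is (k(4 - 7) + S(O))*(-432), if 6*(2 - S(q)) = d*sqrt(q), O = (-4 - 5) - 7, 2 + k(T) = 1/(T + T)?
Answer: 72 + 384*I ≈ 72.0 + 384.0*I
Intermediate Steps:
d = 4/3 (d = -16*(-1/12) = 4/3 ≈ 1.3333)
k(T) = -2 + 1/(2*T) (k(T) = -2 + 1/(T + T) = -2 + 1/(2*T))
O = -16 (O = -9 - 7 = -16)
S(q) = 2 - 2*sqrt(q)/9
(k(4 - 7) + S(O))*(-432) = ((-2 + 1/(2*(4 - 7))) + (2 - 8*I/9))*(-432) = ((-2 + (1/2)/(-3)) + (2 - 8*I/9))*(-432) = ((-2 + (1/2)*(-1/3)) + (2 - 8*I/9))*(-432) = ((-2 - 1/6) + (2 - 8*I/9))*(-432) = (-13/6 + (2 - 8*I/9))*(-432) = (-1/6 - 8*I/9)*(-432) = 72 + 384*I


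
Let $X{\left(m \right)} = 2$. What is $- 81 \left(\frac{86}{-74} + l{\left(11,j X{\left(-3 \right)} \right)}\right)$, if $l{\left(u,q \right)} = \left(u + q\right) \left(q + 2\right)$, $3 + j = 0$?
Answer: $\frac{63423}{37} \approx 1714.1$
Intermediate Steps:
$j = -3$ ($j = -3 + 0 = -3$)
$l{\left(u,q \right)} = \left(2 + q\right) \left(q + u\right)$ ($l{\left(u,q \right)} = \left(q + u\right) \left(2 + q\right) = \left(2 + q\right) \left(q + u\right)$)
$- 81 \left(\frac{86}{-74} + l{\left(11,j X{\left(-3 \right)} \right)}\right) = - 81 \left(\frac{86}{-74} + \left(\left(\left(-3\right) 2\right)^{2} + 2 \left(\left(-3\right) 2\right) + 2 \cdot 11 + \left(-3\right) 2 \cdot 11\right)\right) = - 81 \left(86 \left(- \frac{1}{74}\right) + \left(\left(-6\right)^{2} + 2 \left(-6\right) + 22 - 66\right)\right) = - 81 \left(- \frac{43}{37} + \left(36 - 12 + 22 - 66\right)\right) = - 81 \left(- \frac{43}{37} - 20\right) = \left(-81\right) \left(- \frac{783}{37}\right) = \frac{63423}{37}$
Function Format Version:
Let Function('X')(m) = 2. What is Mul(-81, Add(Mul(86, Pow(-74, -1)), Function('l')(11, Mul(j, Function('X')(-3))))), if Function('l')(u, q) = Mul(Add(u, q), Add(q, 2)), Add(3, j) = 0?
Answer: Rational(63423, 37) ≈ 1714.1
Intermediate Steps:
j = -3 (j = Add(-3, 0) = -3)
Function('l')(u, q) = Mul(Add(2, q), Add(q, u)) (Function('l')(u, q) = Mul(Add(q, u), Add(2, q)) = Mul(Add(2, q), Add(q, u)))
Mul(-81, Add(Mul(86, Pow(-74, -1)), Function('l')(11, Mul(j, Function('X')(-3))))) = Mul(-81, Add(Mul(86, Pow(-74, -1)), Add(Pow(Mul(-3, 2), 2), Mul(2, Mul(-3, 2)), Mul(2, 11), Mul(Mul(-3, 2), 11)))) = Mul(-81, Add(Mul(86, Rational(-1, 74)), Add(Pow(-6, 2), Mul(2, -6), 22, Mul(-6, 11)))) = Mul(-81, Add(Rational(-43, 37), Add(36, -12, 22, -66))) = Mul(-81, Add(Rational(-43, 37), -20)) = Mul(-81, Rational(-783, 37)) = Rational(63423, 37)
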